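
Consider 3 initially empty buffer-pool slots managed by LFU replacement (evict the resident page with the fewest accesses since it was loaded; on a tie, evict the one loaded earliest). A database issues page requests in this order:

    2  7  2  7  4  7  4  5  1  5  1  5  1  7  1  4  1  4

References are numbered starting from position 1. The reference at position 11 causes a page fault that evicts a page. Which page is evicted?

5

pos 1: 2: miss, frames {2}
pos 2: 7: miss, frames {2,7}
pos 3: 2: hit
pos 4: 7: hit
pos 5: 4: miss, frames {2,7,4}
pos 6: 7: hit
pos 7: 4: hit
pos 8: 5: miss, evict 2, frames {7,4,5}
pos 9: 1: miss, evict 5, frames {7,4,1}
pos 10: 5: miss, evict 1, frames {7,4,5}
pos 11: 1: miss, evict 5, frames {7,4,1}
At position 11, page 5 is evicted.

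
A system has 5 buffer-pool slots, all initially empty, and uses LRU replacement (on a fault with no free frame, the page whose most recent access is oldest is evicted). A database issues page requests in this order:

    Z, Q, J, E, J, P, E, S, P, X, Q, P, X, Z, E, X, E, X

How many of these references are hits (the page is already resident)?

Z: fault, frames [Z]
Q: fault, frames [Z, Q]
J: fault, frames [Z, Q, J]
E: fault, frames [Z, Q, J, E]
J: hit
P: fault, frames [Z, Q, E, J, P]
E: hit
S: fault, evict Z, frames [Q, J, P, E, S]
P: hit
X: fault, evict Q, frames [J, E, S, P, X]
Q: fault, evict J, frames [E, S, P, X, Q]
P: hit
X: hit
Z: fault, evict E, frames [S, Q, P, X, Z]
E: fault, evict S, frames [Q, P, X, Z, E]
X: hit
E: hit
X: hit
Hits: 8.

8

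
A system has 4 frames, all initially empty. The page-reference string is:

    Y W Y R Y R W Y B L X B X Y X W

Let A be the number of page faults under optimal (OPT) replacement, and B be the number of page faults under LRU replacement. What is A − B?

-1

Under OPT: F F . F . . . . F F F . . . . . → 6 faults.
Under LRU: F F . F . . . . F F F . . . . F → 7 faults.
A − B = 6 − 7 = -1.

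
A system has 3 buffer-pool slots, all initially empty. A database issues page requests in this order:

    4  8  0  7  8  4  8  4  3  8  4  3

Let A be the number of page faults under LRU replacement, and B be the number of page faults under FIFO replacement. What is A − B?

-1

Under LRU: F F F F . F . . F . . . → 6 faults.
Under FIFO: F F F F . F F . F . . . → 7 faults.
A − B = 6 − 7 = -1.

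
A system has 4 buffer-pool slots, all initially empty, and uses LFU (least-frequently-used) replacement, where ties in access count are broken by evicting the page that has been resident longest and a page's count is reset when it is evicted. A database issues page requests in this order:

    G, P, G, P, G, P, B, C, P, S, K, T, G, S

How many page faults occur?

G: miss, frames (G)
P: miss, frames (G P)
G: hit
P: hit
G: hit
P: hit
B: miss, frames (G P B)
C: miss, frames (G P B C)
P: hit
S: miss, evict B, frames (G P C S)
K: miss, evict C, frames (G P S K)
T: miss, evict S, frames (G P K T)
G: hit
S: miss, evict K, frames (G P T S)
Page faults: 8.

8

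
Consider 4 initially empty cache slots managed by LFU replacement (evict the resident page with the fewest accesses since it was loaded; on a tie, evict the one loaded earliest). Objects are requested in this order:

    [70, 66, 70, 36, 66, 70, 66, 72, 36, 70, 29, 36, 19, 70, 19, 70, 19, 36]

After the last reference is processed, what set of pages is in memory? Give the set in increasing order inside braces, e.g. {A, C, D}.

70 -> miss, frames [70]
66 -> miss, frames [70, 66]
70 -> hit
36 -> miss, frames [70, 66, 36]
66 -> hit
70 -> hit
66 -> hit
72 -> miss, frames [70, 66, 36, 72]
36 -> hit
70 -> hit
29 -> miss, evict 72, frames [70, 66, 36, 29]
36 -> hit
19 -> miss, evict 29, frames [70, 66, 36, 19]
70 -> hit
19 -> hit
70 -> hit
19 -> hit
36 -> hit

{19, 36, 66, 70}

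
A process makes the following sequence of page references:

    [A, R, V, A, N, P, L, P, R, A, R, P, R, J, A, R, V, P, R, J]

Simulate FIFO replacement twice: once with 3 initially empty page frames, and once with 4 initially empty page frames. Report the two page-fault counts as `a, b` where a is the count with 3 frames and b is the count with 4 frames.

3 frames: F F F . F F F . F F . F . F . F F F . F → 14 faults.
4 frames: F F F . F F F . F F . . . F . . F F F . → 12 faults.
12 < 14: adding a frame reduced faults, as is typical.

14, 12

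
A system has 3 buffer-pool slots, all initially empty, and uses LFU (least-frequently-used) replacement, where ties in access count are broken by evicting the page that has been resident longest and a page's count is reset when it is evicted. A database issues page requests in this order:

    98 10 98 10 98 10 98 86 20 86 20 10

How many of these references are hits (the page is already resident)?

6

98 → miss, frames (98)
10 → miss, frames (98 10)
98 → hit
10 → hit
98 → hit
10 → hit
98 → hit
86 → miss, frames (98 10 86)
20 → miss, evict 86, frames (98 10 20)
86 → miss, evict 20, frames (98 10 86)
20 → miss, evict 86, frames (98 10 20)
10 → hit
Hits: 6.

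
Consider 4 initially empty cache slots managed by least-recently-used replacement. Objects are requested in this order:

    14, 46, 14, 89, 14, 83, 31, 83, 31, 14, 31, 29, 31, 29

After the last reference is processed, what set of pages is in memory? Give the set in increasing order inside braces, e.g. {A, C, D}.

14: miss, frames [14]
46: miss, frames [14, 46]
14: hit
89: miss, frames [46, 14, 89]
14: hit
83: miss, frames [46, 89, 14, 83]
31: miss, evict 46, frames [89, 14, 83, 31]
83: hit
31: hit
14: hit
31: hit
29: miss, evict 89, frames [83, 14, 31, 29]
31: hit
29: hit

{14, 29, 31, 83}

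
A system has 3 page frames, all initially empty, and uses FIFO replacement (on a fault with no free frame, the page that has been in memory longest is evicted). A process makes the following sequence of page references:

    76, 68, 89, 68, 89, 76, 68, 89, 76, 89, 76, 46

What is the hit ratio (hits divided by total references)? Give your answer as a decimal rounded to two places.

0.67

76: fault, frames (76)
68: fault, frames (76 68)
89: fault, frames (76 68 89)
68: hit
89: hit
76: hit
68: hit
89: hit
76: hit
89: hit
76: hit
46: fault, evict 76, frames (68 89 46)
Hits: 8 of 12 references → 8/12 = 0.6667.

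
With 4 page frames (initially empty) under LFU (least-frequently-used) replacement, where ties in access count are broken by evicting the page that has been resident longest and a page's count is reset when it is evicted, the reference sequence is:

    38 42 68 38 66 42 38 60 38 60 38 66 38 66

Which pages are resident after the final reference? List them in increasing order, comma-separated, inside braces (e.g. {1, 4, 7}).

{38, 42, 60, 66}

38 -> miss, frames {38}
42 -> miss, frames {38,42}
68 -> miss, frames {38,42,68}
38 -> hit
66 -> miss, frames {38,42,68,66}
42 -> hit
38 -> hit
60 -> miss, evict 68, frames {38,42,66,60}
38 -> hit
60 -> hit
38 -> hit
66 -> hit
38 -> hit
66 -> hit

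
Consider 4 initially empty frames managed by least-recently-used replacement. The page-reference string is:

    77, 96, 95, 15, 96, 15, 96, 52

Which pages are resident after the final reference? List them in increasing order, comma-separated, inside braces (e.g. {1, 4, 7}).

77: miss, frames [77]
96: miss, frames [77, 96]
95: miss, frames [77, 96, 95]
15: miss, frames [77, 96, 95, 15]
96: hit
15: hit
96: hit
52: miss, evict 77, frames [95, 15, 96, 52]

{15, 52, 95, 96}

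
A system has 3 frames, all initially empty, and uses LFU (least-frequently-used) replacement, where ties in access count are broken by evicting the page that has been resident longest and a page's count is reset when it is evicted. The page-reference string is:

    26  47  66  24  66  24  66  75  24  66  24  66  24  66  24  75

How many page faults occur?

5

26: miss, frames {26}
47: miss, frames {26,47}
66: miss, frames {26,47,66}
24: miss, evict 26, frames {47,66,24}
66: hit
24: hit
66: hit
75: miss, evict 47, frames {66,24,75}
24: hit
66: hit
24: hit
66: hit
24: hit
66: hit
24: hit
75: hit
Page faults: 5.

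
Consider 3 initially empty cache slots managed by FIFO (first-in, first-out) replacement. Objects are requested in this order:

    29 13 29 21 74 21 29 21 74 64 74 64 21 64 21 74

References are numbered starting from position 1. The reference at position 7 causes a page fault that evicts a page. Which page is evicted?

pos 1: 29 -> miss, frames [29]
pos 2: 13 -> miss, frames [29, 13]
pos 3: 29 -> hit
pos 4: 21 -> miss, frames [29, 13, 21]
pos 5: 74 -> miss, evict 29, frames [13, 21, 74]
pos 6: 21 -> hit
pos 7: 29 -> miss, evict 13, frames [21, 74, 29]
At position 7, page 13 is evicted.

13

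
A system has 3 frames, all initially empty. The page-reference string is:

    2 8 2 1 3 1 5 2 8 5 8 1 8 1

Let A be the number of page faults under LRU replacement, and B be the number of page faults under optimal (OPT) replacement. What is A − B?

Under LRU: F F . F F . F F F . . F . . → 8 faults.
Under OPT: F F . F F . F . F . . . . . → 6 faults.
A − B = 8 − 6 = 2.

2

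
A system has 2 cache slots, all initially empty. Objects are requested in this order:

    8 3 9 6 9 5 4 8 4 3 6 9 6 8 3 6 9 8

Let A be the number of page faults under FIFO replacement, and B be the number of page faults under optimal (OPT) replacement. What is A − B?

Under FIFO: F F F F . F F F . F F F . F F F F F → 15 faults.
Under OPT: F F F F . F F F . F F F . F F . F F → 14 faults.
A − B = 15 − 14 = 1.

1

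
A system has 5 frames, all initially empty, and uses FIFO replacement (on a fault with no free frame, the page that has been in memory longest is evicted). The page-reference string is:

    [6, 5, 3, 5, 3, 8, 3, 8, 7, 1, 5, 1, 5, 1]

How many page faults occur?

6: miss, frames {6}
5: miss, frames {6,5}
3: miss, frames {6,5,3}
5: hit
3: hit
8: miss, frames {6,5,3,8}
3: hit
8: hit
7: miss, frames {6,5,3,8,7}
1: miss, evict 6, frames {5,3,8,7,1}
5: hit
1: hit
5: hit
1: hit
Page faults: 6.

6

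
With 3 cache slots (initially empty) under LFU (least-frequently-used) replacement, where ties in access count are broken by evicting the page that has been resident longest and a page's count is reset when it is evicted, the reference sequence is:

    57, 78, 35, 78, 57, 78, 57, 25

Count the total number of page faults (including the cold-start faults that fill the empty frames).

57 -> miss, frames {57}
78 -> miss, frames {57,78}
35 -> miss, frames {57,78,35}
78 -> hit
57 -> hit
78 -> hit
57 -> hit
25 -> miss, evict 35, frames {57,78,25}
Page faults: 4.

4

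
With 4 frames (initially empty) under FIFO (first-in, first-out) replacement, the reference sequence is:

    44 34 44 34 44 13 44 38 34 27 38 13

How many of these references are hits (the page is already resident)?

44 -> fault, frames (44)
34 -> fault, frames (44 34)
44 -> hit
34 -> hit
44 -> hit
13 -> fault, frames (44 34 13)
44 -> hit
38 -> fault, frames (44 34 13 38)
34 -> hit
27 -> fault, evict 44, frames (34 13 38 27)
38 -> hit
13 -> hit
Hits: 7.

7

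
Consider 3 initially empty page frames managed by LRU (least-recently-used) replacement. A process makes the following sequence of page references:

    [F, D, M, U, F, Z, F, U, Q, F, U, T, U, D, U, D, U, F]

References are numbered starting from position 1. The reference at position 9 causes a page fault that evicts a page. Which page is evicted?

pos 1: F -> fault, frames (F)
pos 2: D -> fault, frames (F D)
pos 3: M -> fault, frames (F D M)
pos 4: U -> fault, evict F, frames (D M U)
pos 5: F -> fault, evict D, frames (M U F)
pos 6: Z -> fault, evict M, frames (U F Z)
pos 7: F -> hit
pos 8: U -> hit
pos 9: Q -> fault, evict Z, frames (F U Q)
At position 9, page Z is evicted.

Z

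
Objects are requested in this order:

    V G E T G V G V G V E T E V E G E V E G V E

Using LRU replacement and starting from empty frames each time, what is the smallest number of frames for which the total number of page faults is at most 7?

f=1: 22 faults
f=2: 14 faults
f=3: 8 faults
f=4: 4 faults
Smallest f with faults ≤ 7 is 4.

4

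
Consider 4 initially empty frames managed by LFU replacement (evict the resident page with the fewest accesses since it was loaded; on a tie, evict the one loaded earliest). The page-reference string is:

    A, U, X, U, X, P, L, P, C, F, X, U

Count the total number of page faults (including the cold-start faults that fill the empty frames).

7

A: miss, frames [A]
U: miss, frames [A, U]
X: miss, frames [A, U, X]
U: hit
X: hit
P: miss, frames [A, U, X, P]
L: miss, evict A, frames [U, X, P, L]
P: hit
C: miss, evict L, frames [U, X, P, C]
F: miss, evict C, frames [U, X, P, F]
X: hit
U: hit
Page faults: 7.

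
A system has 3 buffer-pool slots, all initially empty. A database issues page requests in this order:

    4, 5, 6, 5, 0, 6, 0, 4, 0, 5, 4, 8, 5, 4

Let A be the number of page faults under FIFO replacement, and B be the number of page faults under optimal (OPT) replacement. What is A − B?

Under FIFO: F F F . F . . F . F . F . . → 7 faults.
Under OPT: F F F . F . . . . F . F . . → 6 faults.
A − B = 7 − 6 = 1.

1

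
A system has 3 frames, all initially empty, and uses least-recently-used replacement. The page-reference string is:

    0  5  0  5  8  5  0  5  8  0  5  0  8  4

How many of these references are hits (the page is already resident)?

10

0 → miss, frames (0)
5 → miss, frames (0 5)
0 → hit
5 → hit
8 → miss, frames (0 5 8)
5 → hit
0 → hit
5 → hit
8 → hit
0 → hit
5 → hit
0 → hit
8 → hit
4 → miss, evict 5, frames (0 8 4)
Hits: 10.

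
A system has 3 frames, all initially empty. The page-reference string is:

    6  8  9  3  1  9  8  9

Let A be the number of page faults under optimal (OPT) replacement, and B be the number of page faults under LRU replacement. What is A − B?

-1

Under OPT: F F F F F . . . → 5 faults.
Under LRU: F F F F F . F . → 6 faults.
A − B = 5 − 6 = -1.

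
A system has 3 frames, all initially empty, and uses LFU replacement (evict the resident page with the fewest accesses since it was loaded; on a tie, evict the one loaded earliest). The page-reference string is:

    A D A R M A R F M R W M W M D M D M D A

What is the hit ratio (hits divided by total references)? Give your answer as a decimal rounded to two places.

0.25

A → fault, frames [A]
D → fault, frames [A, D]
A → hit
R → fault, frames [A, D, R]
M → fault, evict D, frames [A, R, M]
A → hit
R → hit
F → fault, evict M, frames [A, R, F]
M → fault, evict F, frames [A, R, M]
R → hit
W → fault, evict M, frames [A, R, W]
M → fault, evict W, frames [A, R, M]
W → fault, evict M, frames [A, R, W]
M → fault, evict W, frames [A, R, M]
D → fault, evict M, frames [A, R, D]
M → fault, evict D, frames [A, R, M]
D → fault, evict M, frames [A, R, D]
M → fault, evict D, frames [A, R, M]
D → fault, evict M, frames [A, R, D]
A → hit
Hits: 5 of 20 references → 5/20 = 0.2500.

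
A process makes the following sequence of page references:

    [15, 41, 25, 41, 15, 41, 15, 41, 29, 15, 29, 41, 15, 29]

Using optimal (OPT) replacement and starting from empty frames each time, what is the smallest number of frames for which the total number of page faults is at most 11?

2

f=1: 14 faults
f=2: 7 faults
f=3: 4 faults
f=4: 4 faults
Smallest f with faults ≤ 11 is 2.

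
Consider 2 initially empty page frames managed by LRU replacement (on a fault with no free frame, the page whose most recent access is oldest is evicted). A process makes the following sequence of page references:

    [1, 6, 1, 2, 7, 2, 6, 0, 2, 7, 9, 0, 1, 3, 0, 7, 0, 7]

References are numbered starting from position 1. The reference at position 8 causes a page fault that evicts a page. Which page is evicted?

2

pos 1: 1: miss, frames {1}
pos 2: 6: miss, frames {1,6}
pos 3: 1: hit
pos 4: 2: miss, evict 6, frames {1,2}
pos 5: 7: miss, evict 1, frames {2,7}
pos 6: 2: hit
pos 7: 6: miss, evict 7, frames {2,6}
pos 8: 0: miss, evict 2, frames {6,0}
At position 8, page 2 is evicted.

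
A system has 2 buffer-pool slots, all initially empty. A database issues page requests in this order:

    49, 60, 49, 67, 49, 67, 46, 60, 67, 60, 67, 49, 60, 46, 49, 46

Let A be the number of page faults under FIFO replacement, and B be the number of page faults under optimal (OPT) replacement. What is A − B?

4

Under FIFO: F F . F F . F F F . . F F F F . → 11 faults.
Under OPT: F F . F . . F F . . . F . F . . → 7 faults.
A − B = 11 − 7 = 4.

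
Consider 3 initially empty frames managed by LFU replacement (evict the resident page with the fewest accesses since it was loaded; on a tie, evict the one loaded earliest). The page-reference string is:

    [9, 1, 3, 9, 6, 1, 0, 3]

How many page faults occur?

9: miss, frames {9}
1: miss, frames {9,1}
3: miss, frames {9,1,3}
9: hit
6: miss, evict 1, frames {9,3,6}
1: miss, evict 3, frames {9,6,1}
0: miss, evict 6, frames {9,1,0}
3: miss, evict 1, frames {9,0,3}
Page faults: 7.

7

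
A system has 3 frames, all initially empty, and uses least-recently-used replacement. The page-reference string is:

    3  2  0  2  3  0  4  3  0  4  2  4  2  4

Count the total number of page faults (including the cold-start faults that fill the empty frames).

5

3: fault, frames [3]
2: fault, frames [3, 2]
0: fault, frames [3, 2, 0]
2: hit
3: hit
0: hit
4: fault, evict 2, frames [3, 0, 4]
3: hit
0: hit
4: hit
2: fault, evict 3, frames [0, 4, 2]
4: hit
2: hit
4: hit
Page faults: 5.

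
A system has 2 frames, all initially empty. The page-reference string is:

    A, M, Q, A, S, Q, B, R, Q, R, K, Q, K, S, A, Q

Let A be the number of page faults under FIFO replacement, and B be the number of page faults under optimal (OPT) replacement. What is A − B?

Under FIFO: F F F F F F F F F . F . . F F F → 13 faults.
Under OPT: F F F . F . F F . . F . . F F . → 9 faults.
A − B = 13 − 9 = 4.

4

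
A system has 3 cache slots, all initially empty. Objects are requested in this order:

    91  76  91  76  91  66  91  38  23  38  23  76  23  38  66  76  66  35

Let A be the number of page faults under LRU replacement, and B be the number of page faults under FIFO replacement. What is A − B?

1

Under LRU: F F . . . F . F F . . F . . F F . F → 9 faults.
Under FIFO: F F . . . F . F F . . F . . F . . F → 8 faults.
A − B = 9 − 8 = 1.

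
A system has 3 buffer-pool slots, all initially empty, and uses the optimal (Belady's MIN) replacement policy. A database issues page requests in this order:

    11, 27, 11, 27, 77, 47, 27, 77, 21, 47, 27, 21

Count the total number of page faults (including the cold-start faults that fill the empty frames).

11 → miss, frames {11}
27 → miss, frames {11,27}
11 → hit
27 → hit
77 → miss, frames {11,27,77}
47 → miss, evict 11, frames {27,77,47}
27 → hit
77 → hit
21 → miss, evict 77, frames {27,47,21}
47 → hit
27 → hit
21 → hit
Page faults: 5.

5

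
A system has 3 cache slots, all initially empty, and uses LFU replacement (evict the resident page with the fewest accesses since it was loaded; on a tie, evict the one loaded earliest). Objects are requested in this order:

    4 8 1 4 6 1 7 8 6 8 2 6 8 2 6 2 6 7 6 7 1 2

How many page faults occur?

19

4 -> fault, frames (4)
8 -> fault, frames (4 8)
1 -> fault, frames (4 8 1)
4 -> hit
6 -> fault, evict 8, frames (4 1 6)
1 -> hit
7 -> fault, evict 6, frames (4 1 7)
8 -> fault, evict 7, frames (4 1 8)
6 -> fault, evict 8, frames (4 1 6)
8 -> fault, evict 6, frames (4 1 8)
2 -> fault, evict 8, frames (4 1 2)
6 -> fault, evict 2, frames (4 1 6)
8 -> fault, evict 6, frames (4 1 8)
2 -> fault, evict 8, frames (4 1 2)
6 -> fault, evict 2, frames (4 1 6)
2 -> fault, evict 6, frames (4 1 2)
6 -> fault, evict 2, frames (4 1 6)
7 -> fault, evict 6, frames (4 1 7)
6 -> fault, evict 7, frames (4 1 6)
7 -> fault, evict 6, frames (4 1 7)
1 -> hit
2 -> fault, evict 7, frames (4 1 2)
Page faults: 19.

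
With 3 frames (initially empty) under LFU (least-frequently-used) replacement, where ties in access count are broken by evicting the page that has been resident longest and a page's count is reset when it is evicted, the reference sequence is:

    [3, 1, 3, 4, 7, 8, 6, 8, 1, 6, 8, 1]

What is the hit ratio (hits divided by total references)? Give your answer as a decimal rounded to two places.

3 → fault, frames (3)
1 → fault, frames (3 1)
3 → hit
4 → fault, frames (3 1 4)
7 → fault, evict 1, frames (3 4 7)
8 → fault, evict 4, frames (3 7 8)
6 → fault, evict 7, frames (3 8 6)
8 → hit
1 → fault, evict 6, frames (3 8 1)
6 → fault, evict 1, frames (3 8 6)
8 → hit
1 → fault, evict 6, frames (3 8 1)
Hits: 3 of 12 references → 3/12 = 0.2500.

0.25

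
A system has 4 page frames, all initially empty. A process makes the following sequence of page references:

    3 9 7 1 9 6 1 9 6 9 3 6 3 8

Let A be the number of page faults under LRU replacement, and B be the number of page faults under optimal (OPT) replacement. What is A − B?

Under LRU: F F F F . F . . . . F . . F → 7 faults.
Under OPT: F F F F . F . . . . . . . F → 6 faults.
A − B = 7 − 6 = 1.

1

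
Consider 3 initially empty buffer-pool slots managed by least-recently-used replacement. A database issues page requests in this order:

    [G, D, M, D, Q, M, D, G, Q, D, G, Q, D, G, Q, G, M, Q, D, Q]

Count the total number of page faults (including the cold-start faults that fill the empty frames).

G → miss, frames (G)
D → miss, frames (G D)
M → miss, frames (G D M)
D → hit
Q → miss, evict G, frames (M D Q)
M → hit
D → hit
G → miss, evict Q, frames (M D G)
Q → miss, evict M, frames (D G Q)
D → hit
G → hit
Q → hit
D → hit
G → hit
Q → hit
G → hit
M → miss, evict D, frames (Q G M)
Q → hit
D → miss, evict G, frames (M Q D)
Q → hit
Page faults: 8.

8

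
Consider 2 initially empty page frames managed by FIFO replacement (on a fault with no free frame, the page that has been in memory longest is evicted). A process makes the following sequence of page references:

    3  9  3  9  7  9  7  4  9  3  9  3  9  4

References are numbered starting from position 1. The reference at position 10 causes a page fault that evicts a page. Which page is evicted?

pos 1: 3: fault, frames [3]
pos 2: 9: fault, frames [3, 9]
pos 3: 3: hit
pos 4: 9: hit
pos 5: 7: fault, evict 3, frames [9, 7]
pos 6: 9: hit
pos 7: 7: hit
pos 8: 4: fault, evict 9, frames [7, 4]
pos 9: 9: fault, evict 7, frames [4, 9]
pos 10: 3: fault, evict 4, frames [9, 3]
At position 10, page 4 is evicted.

4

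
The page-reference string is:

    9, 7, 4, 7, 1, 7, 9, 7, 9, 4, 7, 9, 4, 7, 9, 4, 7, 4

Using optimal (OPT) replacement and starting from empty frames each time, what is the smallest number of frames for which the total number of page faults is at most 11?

2

f=1: 18 faults
f=2: 9 faults
f=3: 5 faults
f=4: 4 faults
Smallest f with faults ≤ 11 is 2.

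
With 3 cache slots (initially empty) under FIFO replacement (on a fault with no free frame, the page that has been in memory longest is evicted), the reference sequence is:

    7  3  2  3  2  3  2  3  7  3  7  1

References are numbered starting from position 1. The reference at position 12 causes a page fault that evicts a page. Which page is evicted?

pos 1: 7 → fault, frames [7]
pos 2: 3 → fault, frames [7, 3]
pos 3: 2 → fault, frames [7, 3, 2]
pos 4: 3 → hit
pos 5: 2 → hit
pos 6: 3 → hit
pos 7: 2 → hit
pos 8: 3 → hit
pos 9: 7 → hit
pos 10: 3 → hit
pos 11: 7 → hit
pos 12: 1 → fault, evict 7, frames [3, 2, 1]
At position 12, page 7 is evicted.

7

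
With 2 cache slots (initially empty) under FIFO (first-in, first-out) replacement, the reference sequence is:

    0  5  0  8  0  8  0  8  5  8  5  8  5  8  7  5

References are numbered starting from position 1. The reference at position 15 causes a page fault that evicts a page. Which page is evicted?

pos 1: 0: fault, frames {0}
pos 2: 5: fault, frames {0,5}
pos 3: 0: hit
pos 4: 8: fault, evict 0, frames {5,8}
pos 5: 0: fault, evict 5, frames {8,0}
pos 6: 8: hit
pos 7: 0: hit
pos 8: 8: hit
pos 9: 5: fault, evict 8, frames {0,5}
pos 10: 8: fault, evict 0, frames {5,8}
pos 11: 5: hit
pos 12: 8: hit
pos 13: 5: hit
pos 14: 8: hit
pos 15: 7: fault, evict 5, frames {8,7}
At position 15, page 5 is evicted.

5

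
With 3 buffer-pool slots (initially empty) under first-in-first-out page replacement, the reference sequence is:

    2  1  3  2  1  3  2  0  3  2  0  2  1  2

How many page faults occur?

6

2: miss, frames (2)
1: miss, frames (2 1)
3: miss, frames (2 1 3)
2: hit
1: hit
3: hit
2: hit
0: miss, evict 2, frames (1 3 0)
3: hit
2: miss, evict 1, frames (3 0 2)
0: hit
2: hit
1: miss, evict 3, frames (0 2 1)
2: hit
Page faults: 6.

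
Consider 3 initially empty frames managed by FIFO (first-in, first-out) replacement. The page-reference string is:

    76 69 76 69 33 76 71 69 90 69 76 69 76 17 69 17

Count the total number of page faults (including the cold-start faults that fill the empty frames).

8

76: miss, frames [76]
69: miss, frames [76, 69]
76: hit
69: hit
33: miss, frames [76, 69, 33]
76: hit
71: miss, evict 76, frames [69, 33, 71]
69: hit
90: miss, evict 69, frames [33, 71, 90]
69: miss, evict 33, frames [71, 90, 69]
76: miss, evict 71, frames [90, 69, 76]
69: hit
76: hit
17: miss, evict 90, frames [69, 76, 17]
69: hit
17: hit
Page faults: 8.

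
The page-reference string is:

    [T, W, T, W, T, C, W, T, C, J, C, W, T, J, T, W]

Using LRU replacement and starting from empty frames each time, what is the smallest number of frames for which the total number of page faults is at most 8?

f=1: 16 faults
f=2: 11 faults
f=3: 7 faults
f=4: 4 faults
Smallest f with faults ≤ 8 is 3.

3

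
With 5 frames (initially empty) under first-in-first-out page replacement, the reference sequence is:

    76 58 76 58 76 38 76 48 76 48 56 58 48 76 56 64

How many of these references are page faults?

76 → miss, frames {76}
58 → miss, frames {76,58}
76 → hit
58 → hit
76 → hit
38 → miss, frames {76,58,38}
76 → hit
48 → miss, frames {76,58,38,48}
76 → hit
48 → hit
56 → miss, frames {76,58,38,48,56}
58 → hit
48 → hit
76 → hit
56 → hit
64 → miss, evict 76, frames {58,38,48,56,64}
Page faults: 6.

6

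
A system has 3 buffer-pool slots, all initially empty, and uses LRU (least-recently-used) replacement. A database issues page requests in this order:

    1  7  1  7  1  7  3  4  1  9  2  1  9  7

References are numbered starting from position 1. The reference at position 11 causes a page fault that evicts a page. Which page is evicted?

pos 1: 1: fault, frames [1]
pos 2: 7: fault, frames [1, 7]
pos 3: 1: hit
pos 4: 7: hit
pos 5: 1: hit
pos 6: 7: hit
pos 7: 3: fault, frames [1, 7, 3]
pos 8: 4: fault, evict 1, frames [7, 3, 4]
pos 9: 1: fault, evict 7, frames [3, 4, 1]
pos 10: 9: fault, evict 3, frames [4, 1, 9]
pos 11: 2: fault, evict 4, frames [1, 9, 2]
At position 11, page 4 is evicted.

4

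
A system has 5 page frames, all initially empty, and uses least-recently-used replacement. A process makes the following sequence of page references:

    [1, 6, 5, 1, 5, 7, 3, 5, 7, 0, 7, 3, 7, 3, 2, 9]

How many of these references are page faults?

8

1: fault, frames [1]
6: fault, frames [1, 6]
5: fault, frames [1, 6, 5]
1: hit
5: hit
7: fault, frames [6, 1, 5, 7]
3: fault, frames [6, 1, 5, 7, 3]
5: hit
7: hit
0: fault, evict 6, frames [1, 3, 5, 7, 0]
7: hit
3: hit
7: hit
3: hit
2: fault, evict 1, frames [5, 0, 7, 3, 2]
9: fault, evict 5, frames [0, 7, 3, 2, 9]
Page faults: 8.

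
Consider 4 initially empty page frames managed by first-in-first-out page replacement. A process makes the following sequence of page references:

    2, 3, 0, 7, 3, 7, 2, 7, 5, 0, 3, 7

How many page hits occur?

7

2 -> miss, frames {2}
3 -> miss, frames {2,3}
0 -> miss, frames {2,3,0}
7 -> miss, frames {2,3,0,7}
3 -> hit
7 -> hit
2 -> hit
7 -> hit
5 -> miss, evict 2, frames {3,0,7,5}
0 -> hit
3 -> hit
7 -> hit
Hits: 7.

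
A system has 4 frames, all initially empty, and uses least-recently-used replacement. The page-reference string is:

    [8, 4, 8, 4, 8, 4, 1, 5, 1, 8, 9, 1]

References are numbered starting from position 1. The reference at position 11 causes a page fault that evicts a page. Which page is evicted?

4

pos 1: 8: miss, frames {8}
pos 2: 4: miss, frames {8,4}
pos 3: 8: hit
pos 4: 4: hit
pos 5: 8: hit
pos 6: 4: hit
pos 7: 1: miss, frames {8,4,1}
pos 8: 5: miss, frames {8,4,1,5}
pos 9: 1: hit
pos 10: 8: hit
pos 11: 9: miss, evict 4, frames {5,1,8,9}
At position 11, page 4 is evicted.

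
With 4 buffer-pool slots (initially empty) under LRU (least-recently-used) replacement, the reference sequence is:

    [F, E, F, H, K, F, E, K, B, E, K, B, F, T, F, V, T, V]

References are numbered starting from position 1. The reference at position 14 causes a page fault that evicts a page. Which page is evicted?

E

pos 1: F → miss, frames (F)
pos 2: E → miss, frames (F E)
pos 3: F → hit
pos 4: H → miss, frames (E F H)
pos 5: K → miss, frames (E F H K)
pos 6: F → hit
pos 7: E → hit
pos 8: K → hit
pos 9: B → miss, evict H, frames (F E K B)
pos 10: E → hit
pos 11: K → hit
pos 12: B → hit
pos 13: F → hit
pos 14: T → miss, evict E, frames (K B F T)
At position 14, page E is evicted.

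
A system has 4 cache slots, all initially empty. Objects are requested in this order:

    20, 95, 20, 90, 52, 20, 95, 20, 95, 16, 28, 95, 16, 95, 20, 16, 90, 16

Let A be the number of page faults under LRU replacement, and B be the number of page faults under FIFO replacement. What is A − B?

-3

Under LRU: F F . F F . . . . F F . . . . . F . → 7 faults.
Under FIFO: F F . F F . . . . F F F . . F . F F → 10 faults.
A − B = 7 − 10 = -3.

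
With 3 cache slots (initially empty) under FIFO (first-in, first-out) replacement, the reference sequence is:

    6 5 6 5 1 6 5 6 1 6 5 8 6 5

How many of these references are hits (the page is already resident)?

8

6 → miss, frames (6)
5 → miss, frames (6 5)
6 → hit
5 → hit
1 → miss, frames (6 5 1)
6 → hit
5 → hit
6 → hit
1 → hit
6 → hit
5 → hit
8 → miss, evict 6, frames (5 1 8)
6 → miss, evict 5, frames (1 8 6)
5 → miss, evict 1, frames (8 6 5)
Hits: 8.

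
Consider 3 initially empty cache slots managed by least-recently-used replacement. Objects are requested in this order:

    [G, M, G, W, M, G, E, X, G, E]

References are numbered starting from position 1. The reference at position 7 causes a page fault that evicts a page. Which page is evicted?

pos 1: G: miss, frames [G]
pos 2: M: miss, frames [G, M]
pos 3: G: hit
pos 4: W: miss, frames [M, G, W]
pos 5: M: hit
pos 6: G: hit
pos 7: E: miss, evict W, frames [M, G, E]
At position 7, page W is evicted.

W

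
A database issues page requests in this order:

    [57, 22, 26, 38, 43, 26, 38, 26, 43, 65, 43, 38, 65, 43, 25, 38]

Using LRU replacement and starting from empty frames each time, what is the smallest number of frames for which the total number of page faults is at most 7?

4

f=1: 16 faults
f=2: 14 faults
f=3: 9 faults
f=4: 7 faults
f=5: 7 faults
f=6: 7 faults
f=7: 7 faults
Smallest f with faults ≤ 7 is 4.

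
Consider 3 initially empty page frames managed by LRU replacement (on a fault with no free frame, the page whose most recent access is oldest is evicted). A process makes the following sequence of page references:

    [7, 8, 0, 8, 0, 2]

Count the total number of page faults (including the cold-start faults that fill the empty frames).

7 → miss, frames [7]
8 → miss, frames [7, 8]
0 → miss, frames [7, 8, 0]
8 → hit
0 → hit
2 → miss, evict 7, frames [8, 0, 2]
Page faults: 4.

4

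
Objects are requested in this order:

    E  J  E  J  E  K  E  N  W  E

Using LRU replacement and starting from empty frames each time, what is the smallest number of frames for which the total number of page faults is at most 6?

2

f=1: 10 faults
f=2: 6 faults
f=3: 5 faults
f=4: 5 faults
f=5: 5 faults
Smallest f with faults ≤ 6 is 2.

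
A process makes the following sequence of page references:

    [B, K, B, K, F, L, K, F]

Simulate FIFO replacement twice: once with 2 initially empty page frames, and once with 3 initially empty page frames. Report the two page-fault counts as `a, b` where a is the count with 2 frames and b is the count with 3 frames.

2 frames: F F . . F F F F → 6 faults.
3 frames: F F . . F F . . → 4 faults.
4 < 6: adding a frame reduced faults, as is typical.

6, 4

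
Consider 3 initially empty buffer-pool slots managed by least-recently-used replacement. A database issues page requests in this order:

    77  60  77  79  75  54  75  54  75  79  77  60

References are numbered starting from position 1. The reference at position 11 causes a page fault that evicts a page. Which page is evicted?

54

pos 1: 77 -> fault, frames [77]
pos 2: 60 -> fault, frames [77, 60]
pos 3: 77 -> hit
pos 4: 79 -> fault, frames [60, 77, 79]
pos 5: 75 -> fault, evict 60, frames [77, 79, 75]
pos 6: 54 -> fault, evict 77, frames [79, 75, 54]
pos 7: 75 -> hit
pos 8: 54 -> hit
pos 9: 75 -> hit
pos 10: 79 -> hit
pos 11: 77 -> fault, evict 54, frames [75, 79, 77]
At position 11, page 54 is evicted.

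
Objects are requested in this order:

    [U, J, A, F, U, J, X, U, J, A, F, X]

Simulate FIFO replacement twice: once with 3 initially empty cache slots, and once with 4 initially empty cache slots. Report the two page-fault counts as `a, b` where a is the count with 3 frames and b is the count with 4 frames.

3 frames: F F F F F F F . . F F . → 9 faults.
4 frames: F F F F . . F F F F F F → 10 faults.
10 > 9: adding a frame increased faults — Belady's anomaly.

9, 10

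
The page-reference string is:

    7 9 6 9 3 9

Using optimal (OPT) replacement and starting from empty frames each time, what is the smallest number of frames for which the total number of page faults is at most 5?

2

f=1: 6 faults
f=2: 4 faults
f=3: 4 faults
f=4: 4 faults
Smallest f with faults ≤ 5 is 2.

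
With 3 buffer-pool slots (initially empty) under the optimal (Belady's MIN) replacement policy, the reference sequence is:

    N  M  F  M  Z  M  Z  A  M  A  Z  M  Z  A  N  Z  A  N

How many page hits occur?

12

N: fault, frames {N}
M: fault, frames {N,M}
F: fault, frames {N,M,F}
M: hit
Z: fault, evict F, frames {N,M,Z}
M: hit
Z: hit
A: fault, evict N, frames {M,Z,A}
M: hit
A: hit
Z: hit
M: hit
Z: hit
A: hit
N: fault, evict M, frames {Z,A,N}
Z: hit
A: hit
N: hit
Hits: 12.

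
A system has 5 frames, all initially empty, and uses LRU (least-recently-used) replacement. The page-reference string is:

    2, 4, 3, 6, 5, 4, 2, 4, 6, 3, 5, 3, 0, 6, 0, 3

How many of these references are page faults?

6

2 → fault, frames [2]
4 → fault, frames [2, 4]
3 → fault, frames [2, 4, 3]
6 → fault, frames [2, 4, 3, 6]
5 → fault, frames [2, 4, 3, 6, 5]
4 → hit
2 → hit
4 → hit
6 → hit
3 → hit
5 → hit
3 → hit
0 → fault, evict 2, frames [4, 6, 5, 3, 0]
6 → hit
0 → hit
3 → hit
Page faults: 6.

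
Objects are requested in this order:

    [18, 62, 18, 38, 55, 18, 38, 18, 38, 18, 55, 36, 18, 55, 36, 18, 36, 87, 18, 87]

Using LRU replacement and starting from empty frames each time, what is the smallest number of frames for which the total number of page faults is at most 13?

3

f=1: 20 faults
f=2: 14 faults
f=3: 6 faults
f=4: 6 faults
f=5: 6 faults
f=6: 6 faults
Smallest f with faults ≤ 13 is 3.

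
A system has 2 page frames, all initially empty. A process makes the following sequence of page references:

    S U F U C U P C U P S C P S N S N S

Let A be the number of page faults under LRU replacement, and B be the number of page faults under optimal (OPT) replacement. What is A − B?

Under LRU: F F F . F . F F F F F F F F F . . . → 13 faults.
Under OPT: F F F . F . F . F . F F . F F . . . → 10 faults.
A − B = 13 − 10 = 3.

3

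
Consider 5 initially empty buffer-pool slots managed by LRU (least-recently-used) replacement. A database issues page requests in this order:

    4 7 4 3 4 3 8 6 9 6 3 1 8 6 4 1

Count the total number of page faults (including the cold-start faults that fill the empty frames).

4 -> miss, frames (4)
7 -> miss, frames (4 7)
4 -> hit
3 -> miss, frames (7 4 3)
4 -> hit
3 -> hit
8 -> miss, frames (7 4 3 8)
6 -> miss, frames (7 4 3 8 6)
9 -> miss, evict 7, frames (4 3 8 6 9)
6 -> hit
3 -> hit
1 -> miss, evict 4, frames (8 9 6 3 1)
8 -> hit
6 -> hit
4 -> miss, evict 9, frames (3 1 8 6 4)
1 -> hit
Page faults: 8.

8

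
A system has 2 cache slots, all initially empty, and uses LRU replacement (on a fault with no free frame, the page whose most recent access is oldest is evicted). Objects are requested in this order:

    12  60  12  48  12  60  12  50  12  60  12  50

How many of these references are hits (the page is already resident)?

12 -> fault, frames (12)
60 -> fault, frames (12 60)
12 -> hit
48 -> fault, evict 60, frames (12 48)
12 -> hit
60 -> fault, evict 48, frames (12 60)
12 -> hit
50 -> fault, evict 60, frames (12 50)
12 -> hit
60 -> fault, evict 50, frames (12 60)
12 -> hit
50 -> fault, evict 60, frames (12 50)
Hits: 5.

5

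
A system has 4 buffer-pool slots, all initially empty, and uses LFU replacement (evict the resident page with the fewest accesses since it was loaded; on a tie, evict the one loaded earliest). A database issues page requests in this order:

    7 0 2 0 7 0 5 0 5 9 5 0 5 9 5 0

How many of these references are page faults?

7: miss, frames [7]
0: miss, frames [7, 0]
2: miss, frames [7, 0, 2]
0: hit
7: hit
0: hit
5: miss, frames [7, 0, 2, 5]
0: hit
5: hit
9: miss, evict 2, frames [7, 0, 5, 9]
5: hit
0: hit
5: hit
9: hit
5: hit
0: hit
Page faults: 5.

5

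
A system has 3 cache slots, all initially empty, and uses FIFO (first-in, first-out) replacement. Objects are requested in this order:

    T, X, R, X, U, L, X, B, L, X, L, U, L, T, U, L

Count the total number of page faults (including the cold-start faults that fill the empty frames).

10

T → miss, frames (T)
X → miss, frames (T X)
R → miss, frames (T X R)
X → hit
U → miss, evict T, frames (X R U)
L → miss, evict X, frames (R U L)
X → miss, evict R, frames (U L X)
B → miss, evict U, frames (L X B)
L → hit
X → hit
L → hit
U → miss, evict L, frames (X B U)
L → miss, evict X, frames (B U L)
T → miss, evict B, frames (U L T)
U → hit
L → hit
Page faults: 10.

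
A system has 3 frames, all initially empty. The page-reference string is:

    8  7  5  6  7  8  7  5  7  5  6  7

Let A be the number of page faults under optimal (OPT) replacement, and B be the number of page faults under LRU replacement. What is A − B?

Under OPT: F F F F . . . F . . . . → 5 faults.
Under LRU: F F F F . F . F . . F . → 7 faults.
A − B = 5 − 7 = -2.

-2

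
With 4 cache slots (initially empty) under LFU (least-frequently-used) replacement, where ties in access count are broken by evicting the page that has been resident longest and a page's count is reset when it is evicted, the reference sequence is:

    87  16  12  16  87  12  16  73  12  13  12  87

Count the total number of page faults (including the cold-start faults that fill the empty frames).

5

87 -> fault, frames [87]
16 -> fault, frames [87, 16]
12 -> fault, frames [87, 16, 12]
16 -> hit
87 -> hit
12 -> hit
16 -> hit
73 -> fault, frames [87, 16, 12, 73]
12 -> hit
13 -> fault, evict 73, frames [87, 16, 12, 13]
12 -> hit
87 -> hit
Page faults: 5.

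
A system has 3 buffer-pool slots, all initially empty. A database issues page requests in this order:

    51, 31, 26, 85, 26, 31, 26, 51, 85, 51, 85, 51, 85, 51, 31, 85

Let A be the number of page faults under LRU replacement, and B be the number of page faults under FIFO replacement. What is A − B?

Under LRU: F F F F . . . F F . . . . . F . → 7 faults.
Under FIFO: F F F F . . . F . . . . . . F . → 6 faults.
A − B = 7 − 6 = 1.

1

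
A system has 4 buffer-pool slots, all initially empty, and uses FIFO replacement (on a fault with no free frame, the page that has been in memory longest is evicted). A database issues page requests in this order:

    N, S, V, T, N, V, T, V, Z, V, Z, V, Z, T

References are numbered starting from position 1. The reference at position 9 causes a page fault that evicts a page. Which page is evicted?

N

pos 1: N → fault, frames [N]
pos 2: S → fault, frames [N, S]
pos 3: V → fault, frames [N, S, V]
pos 4: T → fault, frames [N, S, V, T]
pos 5: N → hit
pos 6: V → hit
pos 7: T → hit
pos 8: V → hit
pos 9: Z → fault, evict N, frames [S, V, T, Z]
At position 9, page N is evicted.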